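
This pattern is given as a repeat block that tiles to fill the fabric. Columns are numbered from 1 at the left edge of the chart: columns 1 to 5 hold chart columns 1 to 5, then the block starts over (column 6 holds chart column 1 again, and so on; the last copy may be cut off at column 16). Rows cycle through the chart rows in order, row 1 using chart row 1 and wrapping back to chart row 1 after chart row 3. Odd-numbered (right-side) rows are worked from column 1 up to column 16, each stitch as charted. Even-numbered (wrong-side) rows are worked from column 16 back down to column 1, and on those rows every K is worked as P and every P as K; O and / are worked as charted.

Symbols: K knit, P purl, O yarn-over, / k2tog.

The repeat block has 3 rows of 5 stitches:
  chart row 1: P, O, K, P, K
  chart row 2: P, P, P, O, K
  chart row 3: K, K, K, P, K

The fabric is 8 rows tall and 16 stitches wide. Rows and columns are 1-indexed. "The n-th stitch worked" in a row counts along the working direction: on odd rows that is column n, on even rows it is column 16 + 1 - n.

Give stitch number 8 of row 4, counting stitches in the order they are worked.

Row 4: (4-1) mod 3 = 0, so use chart row 1. Even row -> WS.
Chart row 1 tiled across columns 1-16: P O K P K P O K P K P O K P K P
Wrong side: read the tiled row from column 16 down to 1 and exchange K with P (leave O, /).
Row 4 as worked: K P K P O K P K P O K P K P O K
Counting 8 along the worked row gives K.

Stitch:
K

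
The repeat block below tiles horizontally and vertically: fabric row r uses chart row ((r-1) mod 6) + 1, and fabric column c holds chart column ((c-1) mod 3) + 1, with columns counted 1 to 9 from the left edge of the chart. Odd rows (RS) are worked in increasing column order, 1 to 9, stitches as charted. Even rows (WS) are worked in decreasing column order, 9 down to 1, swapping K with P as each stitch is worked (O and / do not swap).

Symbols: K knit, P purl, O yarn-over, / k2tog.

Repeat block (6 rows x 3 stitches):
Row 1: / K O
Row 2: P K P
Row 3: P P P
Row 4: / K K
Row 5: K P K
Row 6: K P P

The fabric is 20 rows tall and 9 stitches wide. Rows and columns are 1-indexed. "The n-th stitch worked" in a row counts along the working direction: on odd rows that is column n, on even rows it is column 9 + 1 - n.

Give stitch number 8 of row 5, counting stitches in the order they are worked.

Row 5: (5-1) mod 6 = 4, so use chart row 5. Odd row -> RS.
Chart row 5 tiled across columns 1-9: K P K K P K K P K
RS row: no reversal, no swap; stitch n worked = column n.
The 8th stitch worked is P.

== STITCH ==
P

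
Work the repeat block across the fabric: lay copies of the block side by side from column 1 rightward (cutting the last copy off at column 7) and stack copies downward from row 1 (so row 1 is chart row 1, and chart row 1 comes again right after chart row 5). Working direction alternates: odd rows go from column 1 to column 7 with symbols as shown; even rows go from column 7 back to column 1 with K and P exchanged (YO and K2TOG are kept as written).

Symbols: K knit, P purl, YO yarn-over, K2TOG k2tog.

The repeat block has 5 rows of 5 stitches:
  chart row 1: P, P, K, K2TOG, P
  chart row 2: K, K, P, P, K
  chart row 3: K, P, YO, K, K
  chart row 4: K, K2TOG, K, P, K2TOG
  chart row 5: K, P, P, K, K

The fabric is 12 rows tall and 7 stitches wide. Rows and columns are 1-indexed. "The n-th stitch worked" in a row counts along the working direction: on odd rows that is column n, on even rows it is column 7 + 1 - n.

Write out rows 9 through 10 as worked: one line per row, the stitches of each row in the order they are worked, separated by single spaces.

Result:
K K2TOG K P K2TOG K K2TOG
K P P P K K P

Derivation:
Row 9: chart row 4, RS - tile across columns 1-7 and work as-is.
Row 10: chart row 5, WS - tiled (columns 1-7): K P P K K K P; work from column 7 back to 1 with K<->P swapped.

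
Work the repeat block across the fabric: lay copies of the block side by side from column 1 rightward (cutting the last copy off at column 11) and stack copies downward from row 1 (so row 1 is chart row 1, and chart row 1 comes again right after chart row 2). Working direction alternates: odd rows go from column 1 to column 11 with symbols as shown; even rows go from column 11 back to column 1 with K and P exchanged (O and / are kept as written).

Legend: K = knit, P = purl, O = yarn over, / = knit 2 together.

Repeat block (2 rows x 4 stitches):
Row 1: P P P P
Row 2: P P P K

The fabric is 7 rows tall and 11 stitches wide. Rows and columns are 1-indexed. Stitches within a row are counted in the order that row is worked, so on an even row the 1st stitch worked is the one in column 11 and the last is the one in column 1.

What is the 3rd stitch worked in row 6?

Row 6 uses chart row ((6-1) mod 2)+1 = 2. Row 6 is even, so WS.
Chart row 2 tiled across columns 1-11: P P P K P P P K P P P
WS row: flip the tiled sequence (start at column 11) and apply K<->P; O and / stay.
Row 6 as worked: K K K P K K K P K K K
Counting 3 along the worked row gives K.

Stitch:
K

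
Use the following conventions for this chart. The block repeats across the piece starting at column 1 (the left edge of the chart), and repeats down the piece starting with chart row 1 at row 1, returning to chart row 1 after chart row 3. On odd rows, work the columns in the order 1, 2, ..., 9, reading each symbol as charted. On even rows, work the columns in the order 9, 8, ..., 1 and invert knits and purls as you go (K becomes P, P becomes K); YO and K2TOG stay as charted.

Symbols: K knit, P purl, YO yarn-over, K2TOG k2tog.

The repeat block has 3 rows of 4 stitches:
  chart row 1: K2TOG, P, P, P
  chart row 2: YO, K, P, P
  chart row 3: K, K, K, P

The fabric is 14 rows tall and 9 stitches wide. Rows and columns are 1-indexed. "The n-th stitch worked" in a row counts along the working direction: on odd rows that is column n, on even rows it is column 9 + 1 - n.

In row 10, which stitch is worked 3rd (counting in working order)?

Stitch:
K

Derivation:
Row 10: (10-1) mod 3 = 0, so use chart row 1. Even row -> WS.
Chart row 1 tiled across columns 1-9: K2TOG P P P K2TOG P P P K2TOG
WS: work from column 9 back to column 1 (reverse the tiled row), swapping K<->P (YO and K2TOG unchanged).
Row 10 as worked: K2TOG K K K K2TOG K K K K2TOG
Counting 3 along the worked row gives K.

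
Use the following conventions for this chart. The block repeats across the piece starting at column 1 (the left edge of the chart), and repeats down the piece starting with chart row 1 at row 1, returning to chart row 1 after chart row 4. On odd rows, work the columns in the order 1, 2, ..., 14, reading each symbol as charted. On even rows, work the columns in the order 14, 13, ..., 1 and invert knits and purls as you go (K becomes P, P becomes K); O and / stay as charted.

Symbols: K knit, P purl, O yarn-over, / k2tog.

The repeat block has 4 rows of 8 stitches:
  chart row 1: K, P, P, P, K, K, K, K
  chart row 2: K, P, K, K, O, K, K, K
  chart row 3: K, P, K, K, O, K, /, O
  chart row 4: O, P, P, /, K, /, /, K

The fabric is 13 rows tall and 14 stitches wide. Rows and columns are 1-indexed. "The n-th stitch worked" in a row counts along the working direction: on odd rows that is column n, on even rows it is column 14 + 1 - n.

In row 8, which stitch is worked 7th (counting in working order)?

For row 8: chart row = ((8-1) mod 4) + 1 = 4; this is a WS (even) row.
Chart row 4 tiled across columns 1-14: O P P / K / / K O P P / K /
Wrong side: read the tiled row from column 14 down to 1 and exchange K with P (leave O, /).
Row 8 as worked: / P / K K O P / / P / K K O
The 7th stitch worked is P.

== STITCH ==
P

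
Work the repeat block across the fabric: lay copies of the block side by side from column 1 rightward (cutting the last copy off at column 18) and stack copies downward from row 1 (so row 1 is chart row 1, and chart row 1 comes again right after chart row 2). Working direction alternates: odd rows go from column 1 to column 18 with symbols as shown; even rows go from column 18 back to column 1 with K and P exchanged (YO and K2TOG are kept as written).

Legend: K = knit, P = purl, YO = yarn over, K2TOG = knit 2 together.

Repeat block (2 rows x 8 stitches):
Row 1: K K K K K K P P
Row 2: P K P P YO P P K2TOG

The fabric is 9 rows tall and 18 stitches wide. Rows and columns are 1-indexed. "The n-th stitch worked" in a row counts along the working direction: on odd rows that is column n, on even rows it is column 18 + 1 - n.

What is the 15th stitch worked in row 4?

Stitch:
K

Derivation:
Row 4 uses chart row ((4-1) mod 2)+1 = 2. Row 4 is even, so WS.
Chart row 2 tiled across columns 1-18: P K P P YO P P K2TOG P K P P YO P P K2TOG P K
WS: work from column 18 back to column 1 (reverse the tiled row), swapping K<->P (YO and K2TOG unchanged).
Row 4 as worked: P K K2TOG K K YO K K P K K2TOG K K YO K K P K
Stitch 15 in working order -> K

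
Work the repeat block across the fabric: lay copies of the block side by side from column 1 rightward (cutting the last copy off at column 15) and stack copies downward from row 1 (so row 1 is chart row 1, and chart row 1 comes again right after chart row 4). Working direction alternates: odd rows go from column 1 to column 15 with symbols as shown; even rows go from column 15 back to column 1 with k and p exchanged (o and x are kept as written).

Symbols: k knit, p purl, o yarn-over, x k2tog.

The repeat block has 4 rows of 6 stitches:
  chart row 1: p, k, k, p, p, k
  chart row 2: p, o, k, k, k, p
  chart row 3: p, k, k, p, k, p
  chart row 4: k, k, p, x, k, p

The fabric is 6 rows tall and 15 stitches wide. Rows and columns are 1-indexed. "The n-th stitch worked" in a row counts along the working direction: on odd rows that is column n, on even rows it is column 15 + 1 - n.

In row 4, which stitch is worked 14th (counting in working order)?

Result:
p

Derivation:
Row 4 uses chart row ((4-1) mod 4)+1 = 4. Row 4 is even, so WS.
Chart row 4 tiled across columns 1-15: k k p x k p k k p x k p k k p
Wrong side: read the tiled row from column 15 down to 1 and exchange k with p (leave o, x).
Row 4 as worked: k p p k p x k p p k p x k p p
Stitch 14 in working order -> p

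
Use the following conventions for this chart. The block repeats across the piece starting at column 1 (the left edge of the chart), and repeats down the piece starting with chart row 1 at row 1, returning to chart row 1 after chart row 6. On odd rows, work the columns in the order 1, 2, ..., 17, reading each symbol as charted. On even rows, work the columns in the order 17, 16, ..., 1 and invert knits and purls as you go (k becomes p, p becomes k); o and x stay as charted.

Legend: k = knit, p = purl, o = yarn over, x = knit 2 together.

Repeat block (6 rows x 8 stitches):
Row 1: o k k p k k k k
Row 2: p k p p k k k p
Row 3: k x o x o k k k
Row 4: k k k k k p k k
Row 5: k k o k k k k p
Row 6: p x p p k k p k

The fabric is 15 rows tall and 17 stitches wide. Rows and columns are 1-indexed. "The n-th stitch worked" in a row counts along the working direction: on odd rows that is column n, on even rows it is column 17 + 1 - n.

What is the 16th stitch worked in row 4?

For row 4: chart row = ((4-1) mod 6) + 1 = 4; this is a WS (even) row.
Chart row 4 tiled across columns 1-17: k k k k k p k k k k k k k p k k k
WS row: flip the tiled sequence (start at column 17) and apply k<->p; o and x stay.
Row 4 as worked: p p p k p p p p p p p k p p p p p
Counting 16 along the worked row gives p.

== STITCH ==
p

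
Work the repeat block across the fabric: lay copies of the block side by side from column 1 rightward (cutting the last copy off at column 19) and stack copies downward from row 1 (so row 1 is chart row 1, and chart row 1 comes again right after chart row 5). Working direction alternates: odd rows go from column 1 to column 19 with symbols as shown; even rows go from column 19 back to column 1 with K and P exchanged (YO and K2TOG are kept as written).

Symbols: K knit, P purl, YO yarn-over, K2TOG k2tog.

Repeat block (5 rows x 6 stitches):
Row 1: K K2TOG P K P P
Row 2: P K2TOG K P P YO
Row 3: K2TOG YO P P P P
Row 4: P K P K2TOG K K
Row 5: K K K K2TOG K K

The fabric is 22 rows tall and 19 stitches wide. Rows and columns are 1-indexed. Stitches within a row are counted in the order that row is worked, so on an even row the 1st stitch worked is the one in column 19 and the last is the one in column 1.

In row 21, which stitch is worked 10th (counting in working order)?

Row 21 uses chart row ((21-1) mod 5)+1 = 1. Row 21 is odd, so RS.
Chart row 1 tiled across columns 1-19: K K2TOG P K P P K K2TOG P K P P K K2TOG P K P P K
RS row: no reversal, no swap; stitch n worked = column n.
Stitch 10 in working order -> K

== STITCH ==
K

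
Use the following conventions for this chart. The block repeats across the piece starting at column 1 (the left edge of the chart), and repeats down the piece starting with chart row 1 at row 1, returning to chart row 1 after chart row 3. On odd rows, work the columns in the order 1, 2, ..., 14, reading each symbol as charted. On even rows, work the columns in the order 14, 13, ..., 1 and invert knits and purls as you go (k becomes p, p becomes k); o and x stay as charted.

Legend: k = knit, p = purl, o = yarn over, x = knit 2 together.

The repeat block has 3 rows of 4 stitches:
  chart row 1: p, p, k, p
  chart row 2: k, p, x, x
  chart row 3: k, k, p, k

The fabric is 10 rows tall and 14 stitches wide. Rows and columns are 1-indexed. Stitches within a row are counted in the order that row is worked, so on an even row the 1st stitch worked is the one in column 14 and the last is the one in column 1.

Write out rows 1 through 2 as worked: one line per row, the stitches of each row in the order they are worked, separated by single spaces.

Row 1: chart row 1, RS - tile across columns 1-14 and work as-is.
Row 2: chart row 2, WS - tiled (columns 1-14): k p x x k p x x k p x x k p; work from column 14 back to 1 with k<->p swapped.

Rows as worked:
p p k p p p k p p p k p p p
k p x x k p x x k p x x k p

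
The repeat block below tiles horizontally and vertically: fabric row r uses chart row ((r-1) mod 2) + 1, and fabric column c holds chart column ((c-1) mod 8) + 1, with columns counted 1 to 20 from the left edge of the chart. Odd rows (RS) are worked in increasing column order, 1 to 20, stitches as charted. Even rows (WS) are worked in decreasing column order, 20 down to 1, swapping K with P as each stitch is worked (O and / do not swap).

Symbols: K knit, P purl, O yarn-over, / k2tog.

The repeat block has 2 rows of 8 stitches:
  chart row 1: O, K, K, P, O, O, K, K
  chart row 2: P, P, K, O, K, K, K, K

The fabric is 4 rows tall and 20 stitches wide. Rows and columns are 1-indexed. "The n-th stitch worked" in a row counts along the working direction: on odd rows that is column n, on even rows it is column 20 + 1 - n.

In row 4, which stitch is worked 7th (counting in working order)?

Row 4: (4-1) mod 2 = 1, so use chart row 2. Even row -> WS.
Chart row 2 tiled across columns 1-20: P P K O K K K K P P K O K K K K P P K O
WS: work from column 20 back to column 1 (reverse the tiled row), swapping K<->P (O and / unchanged).
Row 4 as worked: O P K K P P P P O P K K P P P P O P K K
The 7th stitch worked is P.

Result:
P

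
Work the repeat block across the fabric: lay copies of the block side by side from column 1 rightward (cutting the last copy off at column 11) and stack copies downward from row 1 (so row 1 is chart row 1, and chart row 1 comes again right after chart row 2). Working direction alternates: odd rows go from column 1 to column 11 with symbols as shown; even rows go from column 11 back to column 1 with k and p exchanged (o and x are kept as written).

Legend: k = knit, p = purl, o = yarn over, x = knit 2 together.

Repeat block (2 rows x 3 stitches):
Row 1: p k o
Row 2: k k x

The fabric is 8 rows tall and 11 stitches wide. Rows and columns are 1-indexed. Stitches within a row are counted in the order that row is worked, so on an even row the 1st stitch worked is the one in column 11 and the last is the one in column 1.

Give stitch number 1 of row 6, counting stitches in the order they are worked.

Stitch:
p

Derivation:
For row 6: chart row = ((6-1) mod 2) + 1 = 2; this is a WS (even) row.
Chart row 2 tiled across columns 1-11: k k x k k x k k x k k
WS row: flip the tiled sequence (start at column 11) and apply k<->p; o and x stay.
Row 6 as worked: p p x p p x p p x p p
Counting 1 along the worked row gives p.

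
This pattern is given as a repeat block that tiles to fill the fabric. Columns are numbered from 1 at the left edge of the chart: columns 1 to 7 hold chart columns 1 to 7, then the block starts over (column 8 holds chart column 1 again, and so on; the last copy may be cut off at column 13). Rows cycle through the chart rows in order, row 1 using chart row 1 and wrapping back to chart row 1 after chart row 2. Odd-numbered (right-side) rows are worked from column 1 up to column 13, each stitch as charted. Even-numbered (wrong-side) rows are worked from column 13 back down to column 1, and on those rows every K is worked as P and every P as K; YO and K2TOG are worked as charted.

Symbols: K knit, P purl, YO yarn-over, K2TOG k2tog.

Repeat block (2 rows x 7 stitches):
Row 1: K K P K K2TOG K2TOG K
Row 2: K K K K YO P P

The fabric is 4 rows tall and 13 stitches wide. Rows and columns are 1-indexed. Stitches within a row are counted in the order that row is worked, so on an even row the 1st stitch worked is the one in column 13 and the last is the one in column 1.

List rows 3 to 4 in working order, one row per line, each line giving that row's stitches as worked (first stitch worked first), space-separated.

Result:
K K P K K2TOG K2TOG K K K P K K2TOG K2TOG
K YO P P P P K K YO P P P P

Derivation:
Row 3: chart row 1, RS - tile across columns 1-13 and work as-is.
Row 4: chart row 2, WS - tiled (columns 1-13): K K K K YO P P K K K K YO P; work from column 13 back to 1 with K<->P swapped.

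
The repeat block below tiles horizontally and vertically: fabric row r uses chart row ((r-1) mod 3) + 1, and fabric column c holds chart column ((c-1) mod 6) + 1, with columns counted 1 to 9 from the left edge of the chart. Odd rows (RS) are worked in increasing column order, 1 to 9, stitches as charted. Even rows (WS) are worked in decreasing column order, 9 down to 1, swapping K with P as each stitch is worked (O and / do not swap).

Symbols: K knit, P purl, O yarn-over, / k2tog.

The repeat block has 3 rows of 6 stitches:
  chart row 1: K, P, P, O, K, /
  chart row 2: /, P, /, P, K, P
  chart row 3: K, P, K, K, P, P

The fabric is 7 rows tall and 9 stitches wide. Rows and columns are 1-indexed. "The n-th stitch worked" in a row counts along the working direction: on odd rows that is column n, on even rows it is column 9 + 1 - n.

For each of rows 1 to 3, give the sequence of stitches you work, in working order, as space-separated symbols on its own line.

Rows as worked:
K P P O K / K P P
/ K / K P K / K /
K P K K P P K P K

Derivation:
Row 1: chart row 1, RS - tile across columns 1-9 and work as-is.
Row 2: chart row 2, WS - tiled (columns 1-9): / P / P K P / P /; work from column 9 back to 1 with K<->P swapped.
Row 3: chart row 3, RS - tile across columns 1-9 and work as-is.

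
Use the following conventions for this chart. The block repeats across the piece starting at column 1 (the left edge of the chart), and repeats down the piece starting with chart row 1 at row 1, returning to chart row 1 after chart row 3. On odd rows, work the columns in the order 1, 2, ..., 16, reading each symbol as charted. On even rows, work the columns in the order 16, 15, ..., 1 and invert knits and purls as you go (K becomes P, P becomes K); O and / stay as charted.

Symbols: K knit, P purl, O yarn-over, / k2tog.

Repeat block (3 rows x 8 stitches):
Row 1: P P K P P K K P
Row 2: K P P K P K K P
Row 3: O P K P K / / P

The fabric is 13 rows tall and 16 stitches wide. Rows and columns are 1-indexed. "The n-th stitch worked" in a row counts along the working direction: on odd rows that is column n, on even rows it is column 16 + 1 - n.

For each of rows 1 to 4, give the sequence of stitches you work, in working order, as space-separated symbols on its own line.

Rows as worked:
P P K P P K K P P P K P P K K P
K P P K P K K P K P P K P K K P
O P K P K / / P O P K P K / / P
K P P K K P K K K P P K K P K K

Derivation:
Row 1: chart row 1, RS - tile across columns 1-16 and work as-is.
Row 2: chart row 2, WS - tiled (columns 1-16): K P P K P K K P K P P K P K K P; work from column 16 back to 1 with K<->P swapped.
Row 3: chart row 3, RS - tile across columns 1-16 and work as-is.
Row 4: chart row 1, WS - tiled (columns 1-16): P P K P P K K P P P K P P K K P; work from column 16 back to 1 with K<->P swapped.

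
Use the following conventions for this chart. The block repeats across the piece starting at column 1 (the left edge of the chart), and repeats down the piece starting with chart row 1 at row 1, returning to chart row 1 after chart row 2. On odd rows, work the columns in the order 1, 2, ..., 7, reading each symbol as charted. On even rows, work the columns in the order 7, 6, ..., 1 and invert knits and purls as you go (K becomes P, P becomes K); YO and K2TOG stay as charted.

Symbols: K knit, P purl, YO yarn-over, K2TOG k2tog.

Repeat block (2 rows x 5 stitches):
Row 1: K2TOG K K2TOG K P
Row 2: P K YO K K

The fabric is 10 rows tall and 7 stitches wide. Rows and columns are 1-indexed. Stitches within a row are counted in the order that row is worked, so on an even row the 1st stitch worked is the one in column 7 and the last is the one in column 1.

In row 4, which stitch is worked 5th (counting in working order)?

Stitch:
YO

Derivation:
For row 4: chart row = ((4-1) mod 2) + 1 = 2; this is a WS (even) row.
Chart row 2 tiled across columns 1-7: P K YO K K P K
WS row: flip the tiled sequence (start at column 7) and apply K<->P; YO and K2TOG stay.
Row 4 as worked: P K P P YO P K
Counting 5 along the worked row gives YO.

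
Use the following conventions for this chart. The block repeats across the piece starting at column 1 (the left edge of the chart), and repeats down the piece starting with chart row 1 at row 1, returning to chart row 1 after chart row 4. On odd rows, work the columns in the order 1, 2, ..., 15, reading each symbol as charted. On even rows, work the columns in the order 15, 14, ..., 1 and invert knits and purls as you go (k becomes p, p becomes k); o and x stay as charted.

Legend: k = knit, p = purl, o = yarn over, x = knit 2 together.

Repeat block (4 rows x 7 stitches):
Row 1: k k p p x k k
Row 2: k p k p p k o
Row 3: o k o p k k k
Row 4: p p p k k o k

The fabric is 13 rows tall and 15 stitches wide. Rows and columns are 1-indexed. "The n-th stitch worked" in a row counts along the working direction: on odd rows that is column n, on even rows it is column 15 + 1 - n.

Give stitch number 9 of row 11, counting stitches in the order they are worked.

Row 11: (11-1) mod 4 = 2, so use chart row 3. Odd row -> RS.
Chart row 3 tiled across columns 1-15: o k o p k k k o k o p k k k o
RS: work column 1 to column 15, symbols as charted — the tiled row is the row as worked.
The 9th stitch worked is k.

== STITCH ==
k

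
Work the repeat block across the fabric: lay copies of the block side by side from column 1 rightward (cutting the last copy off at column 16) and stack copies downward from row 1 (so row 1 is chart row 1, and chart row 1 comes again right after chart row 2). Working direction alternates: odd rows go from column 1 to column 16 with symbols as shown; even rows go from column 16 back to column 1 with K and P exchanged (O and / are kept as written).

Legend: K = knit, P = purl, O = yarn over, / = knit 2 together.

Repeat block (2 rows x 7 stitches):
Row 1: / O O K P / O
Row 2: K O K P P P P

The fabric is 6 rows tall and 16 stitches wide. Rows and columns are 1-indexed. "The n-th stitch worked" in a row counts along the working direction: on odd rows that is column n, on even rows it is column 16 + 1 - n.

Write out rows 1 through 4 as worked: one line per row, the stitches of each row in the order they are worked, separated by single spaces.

Result:
/ O O K P / O / O O K P / O / O
O P K K K K P O P K K K K P O P
/ O O K P / O / O O K P / O / O
O P K K K K P O P K K K K P O P

Derivation:
Row 1: chart row 1, RS - tile across columns 1-16 and work as-is.
Row 2: chart row 2, WS - tiled (columns 1-16): K O K P P P P K O K P P P P K O; work from column 16 back to 1 with K<->P swapped.
Row 3: chart row 1, RS - tile across columns 1-16 and work as-is.
Row 4: chart row 2, WS - tiled (columns 1-16): K O K P P P P K O K P P P P K O; work from column 16 back to 1 with K<->P swapped.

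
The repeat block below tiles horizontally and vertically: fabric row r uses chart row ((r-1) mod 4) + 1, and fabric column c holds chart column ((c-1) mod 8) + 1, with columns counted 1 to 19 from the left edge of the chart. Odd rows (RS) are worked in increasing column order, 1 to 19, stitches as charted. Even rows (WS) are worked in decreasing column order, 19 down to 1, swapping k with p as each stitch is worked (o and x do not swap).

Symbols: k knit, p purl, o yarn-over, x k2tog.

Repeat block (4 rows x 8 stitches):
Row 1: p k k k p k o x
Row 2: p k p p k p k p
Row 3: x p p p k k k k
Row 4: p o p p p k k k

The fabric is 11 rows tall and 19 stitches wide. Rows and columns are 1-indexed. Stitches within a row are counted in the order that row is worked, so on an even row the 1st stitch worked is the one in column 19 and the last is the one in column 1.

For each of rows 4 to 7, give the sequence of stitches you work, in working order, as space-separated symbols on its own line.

Rows as worked:
k o k p p p k k k o k p p p k k k o k
p k k k p k o x p k k k p k o x p k k
k p k k p k p k k p k k p k p k k p k
x p p p k k k k x p p p k k k k x p p

Derivation:
Row 4: chart row 4, WS - tiled (columns 1-19): p o p p p k k k p o p p p k k k p o p; work from column 19 back to 1 with k<->p swapped.
Row 5: chart row 1, RS - tile across columns 1-19 and work as-is.
Row 6: chart row 2, WS - tiled (columns 1-19): p k p p k p k p p k p p k p k p p k p; work from column 19 back to 1 with k<->p swapped.
Row 7: chart row 3, RS - tile across columns 1-19 and work as-is.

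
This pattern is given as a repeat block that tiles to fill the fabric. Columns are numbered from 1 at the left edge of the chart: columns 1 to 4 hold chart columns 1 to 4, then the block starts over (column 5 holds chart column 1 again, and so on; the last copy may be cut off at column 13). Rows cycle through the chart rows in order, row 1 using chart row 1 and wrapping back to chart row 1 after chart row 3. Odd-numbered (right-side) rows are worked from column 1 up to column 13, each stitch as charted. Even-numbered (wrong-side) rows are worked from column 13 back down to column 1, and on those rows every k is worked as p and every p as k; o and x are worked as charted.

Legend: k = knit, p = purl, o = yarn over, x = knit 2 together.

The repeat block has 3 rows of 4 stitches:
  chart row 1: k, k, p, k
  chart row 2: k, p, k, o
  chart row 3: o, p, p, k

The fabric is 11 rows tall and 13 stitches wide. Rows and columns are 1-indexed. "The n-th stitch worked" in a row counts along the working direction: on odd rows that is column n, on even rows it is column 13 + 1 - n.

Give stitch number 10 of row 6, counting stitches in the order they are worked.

Stitch:
p

Derivation:
Row 6 uses chart row ((6-1) mod 3)+1 = 3. Row 6 is even, so WS.
Chart row 3 tiled across columns 1-13: o p p k o p p k o p p k o
WS: work from column 13 back to column 1 (reverse the tiled row), swapping k<->p (o and x unchanged).
Row 6 as worked: o p k k o p k k o p k k o
The 10th stitch worked is p.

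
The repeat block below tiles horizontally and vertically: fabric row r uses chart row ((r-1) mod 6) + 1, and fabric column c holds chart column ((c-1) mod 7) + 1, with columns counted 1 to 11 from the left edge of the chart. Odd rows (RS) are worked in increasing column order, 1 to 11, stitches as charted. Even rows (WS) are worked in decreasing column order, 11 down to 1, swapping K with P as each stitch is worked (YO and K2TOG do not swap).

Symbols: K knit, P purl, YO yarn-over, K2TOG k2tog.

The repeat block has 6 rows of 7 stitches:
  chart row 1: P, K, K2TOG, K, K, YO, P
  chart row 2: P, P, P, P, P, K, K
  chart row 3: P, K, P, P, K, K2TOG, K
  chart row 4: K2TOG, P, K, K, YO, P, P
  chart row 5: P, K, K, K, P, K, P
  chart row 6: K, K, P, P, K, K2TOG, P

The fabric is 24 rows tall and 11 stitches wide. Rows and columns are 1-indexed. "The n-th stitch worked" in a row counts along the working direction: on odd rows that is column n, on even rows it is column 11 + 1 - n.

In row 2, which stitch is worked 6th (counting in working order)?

Stitch:
P

Derivation:
Row 2 uses chart row ((2-1) mod 6)+1 = 2. Row 2 is even, so WS.
Chart row 2 tiled across columns 1-11: P P P P P K K P P P P
WS row: flip the tiled sequence (start at column 11) and apply K<->P; YO and K2TOG stay.
Row 2 as worked: K K K K P P K K K K K
Stitch 6 in working order -> P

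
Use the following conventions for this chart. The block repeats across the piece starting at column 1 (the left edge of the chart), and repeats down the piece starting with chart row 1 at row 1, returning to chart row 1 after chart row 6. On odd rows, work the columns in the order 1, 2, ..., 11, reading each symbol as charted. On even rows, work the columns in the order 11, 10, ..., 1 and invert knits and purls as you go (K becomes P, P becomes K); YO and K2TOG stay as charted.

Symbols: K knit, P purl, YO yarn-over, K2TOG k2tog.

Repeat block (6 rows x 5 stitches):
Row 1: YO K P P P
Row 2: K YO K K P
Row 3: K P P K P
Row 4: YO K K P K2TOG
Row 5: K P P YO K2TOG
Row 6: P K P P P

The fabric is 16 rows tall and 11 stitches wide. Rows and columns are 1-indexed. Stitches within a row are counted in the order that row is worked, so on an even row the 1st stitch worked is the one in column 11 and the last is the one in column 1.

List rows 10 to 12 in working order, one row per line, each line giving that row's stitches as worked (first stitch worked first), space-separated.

Row 10: chart row 4, WS - tiled (columns 1-11): YO K K P K2TOG YO K K P K2TOG YO; work from column 11 back to 1 with K<->P swapped.
Row 11: chart row 5, RS - tile across columns 1-11 and work as-is.
Row 12: chart row 6, WS - tiled (columns 1-11): P K P P P P K P P P P; work from column 11 back to 1 with K<->P swapped.

== ROWS AS WORKED ==
YO K2TOG K P P YO K2TOG K P P YO
K P P YO K2TOG K P P YO K2TOG K
K K K K P K K K K P K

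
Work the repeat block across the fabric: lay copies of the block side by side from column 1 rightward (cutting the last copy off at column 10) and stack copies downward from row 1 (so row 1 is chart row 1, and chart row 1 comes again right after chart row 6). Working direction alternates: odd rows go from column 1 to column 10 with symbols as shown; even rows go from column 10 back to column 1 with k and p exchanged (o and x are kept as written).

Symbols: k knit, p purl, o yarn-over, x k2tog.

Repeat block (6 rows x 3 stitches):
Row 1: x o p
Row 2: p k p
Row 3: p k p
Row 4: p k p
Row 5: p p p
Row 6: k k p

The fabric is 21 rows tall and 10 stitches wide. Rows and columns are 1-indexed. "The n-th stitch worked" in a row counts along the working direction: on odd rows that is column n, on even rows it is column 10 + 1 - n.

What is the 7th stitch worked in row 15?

== STITCH ==
p

Derivation:
Row 15 uses chart row ((15-1) mod 6)+1 = 3. Row 15 is odd, so RS.
Chart row 3 tiled across columns 1-10: p k p p k p p k p p
RS row: no reversal, no swap; stitch n worked = column n.
The 7th stitch worked is p.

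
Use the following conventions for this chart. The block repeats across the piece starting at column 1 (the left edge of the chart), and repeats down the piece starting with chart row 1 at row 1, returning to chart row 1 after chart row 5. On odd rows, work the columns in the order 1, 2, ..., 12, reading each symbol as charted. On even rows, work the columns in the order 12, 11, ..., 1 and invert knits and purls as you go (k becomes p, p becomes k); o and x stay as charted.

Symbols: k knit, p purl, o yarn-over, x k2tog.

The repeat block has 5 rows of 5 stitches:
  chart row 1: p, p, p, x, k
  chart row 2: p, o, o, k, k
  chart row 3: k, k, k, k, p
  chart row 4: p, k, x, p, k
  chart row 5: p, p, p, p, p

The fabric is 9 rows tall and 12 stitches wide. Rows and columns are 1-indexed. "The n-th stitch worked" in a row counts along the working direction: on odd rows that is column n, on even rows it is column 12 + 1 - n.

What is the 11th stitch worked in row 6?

Result:
k

Derivation:
Row 6 uses chart row ((6-1) mod 5)+1 = 1. Row 6 is even, so WS.
Chart row 1 tiled across columns 1-12: p p p x k p p p x k p p
Wrong side: read the tiled row from column 12 down to 1 and exchange k with p (leave o, x).
Row 6 as worked: k k p x k k k p x k k k
Counting 11 along the worked row gives k.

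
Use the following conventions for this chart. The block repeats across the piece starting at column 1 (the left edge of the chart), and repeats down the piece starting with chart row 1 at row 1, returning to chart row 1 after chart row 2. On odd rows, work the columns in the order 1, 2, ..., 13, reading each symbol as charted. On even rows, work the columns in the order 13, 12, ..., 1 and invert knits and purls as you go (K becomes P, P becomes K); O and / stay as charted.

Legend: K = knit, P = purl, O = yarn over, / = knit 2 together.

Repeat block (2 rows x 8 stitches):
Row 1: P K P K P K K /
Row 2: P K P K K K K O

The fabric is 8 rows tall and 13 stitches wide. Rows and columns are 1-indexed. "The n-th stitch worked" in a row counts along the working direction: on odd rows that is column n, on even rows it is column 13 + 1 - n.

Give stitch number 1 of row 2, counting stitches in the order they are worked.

Stitch:
P

Derivation:
Row 2: (2-1) mod 2 = 1, so use chart row 2. Even row -> WS.
Chart row 2 tiled across columns 1-13: P K P K K K K O P K P K K
WS row: flip the tiled sequence (start at column 13) and apply K<->P; O and / stay.
Row 2 as worked: P P K P K O P P P P K P K
The 1st stitch worked is P.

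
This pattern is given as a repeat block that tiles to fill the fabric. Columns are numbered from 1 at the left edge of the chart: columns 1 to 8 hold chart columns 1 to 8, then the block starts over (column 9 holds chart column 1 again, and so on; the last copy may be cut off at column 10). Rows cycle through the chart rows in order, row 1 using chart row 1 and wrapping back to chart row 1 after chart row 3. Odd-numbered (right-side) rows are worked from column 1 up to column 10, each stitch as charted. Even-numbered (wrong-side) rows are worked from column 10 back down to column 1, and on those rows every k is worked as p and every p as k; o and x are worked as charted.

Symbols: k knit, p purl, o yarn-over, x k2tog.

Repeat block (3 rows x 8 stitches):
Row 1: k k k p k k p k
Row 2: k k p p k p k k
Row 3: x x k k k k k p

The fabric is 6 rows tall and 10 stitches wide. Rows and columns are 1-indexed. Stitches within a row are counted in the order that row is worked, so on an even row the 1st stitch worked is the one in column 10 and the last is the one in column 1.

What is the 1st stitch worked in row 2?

Stitch:
p

Derivation:
Row 2: (2-1) mod 3 = 1, so use chart row 2. Even row -> WS.
Chart row 2 tiled across columns 1-10: k k p p k p k k k k
WS: work from column 10 back to column 1 (reverse the tiled row), swapping k<->p (o and x unchanged).
Row 2 as worked: p p p p k p k k p p
Counting 1 along the worked row gives p.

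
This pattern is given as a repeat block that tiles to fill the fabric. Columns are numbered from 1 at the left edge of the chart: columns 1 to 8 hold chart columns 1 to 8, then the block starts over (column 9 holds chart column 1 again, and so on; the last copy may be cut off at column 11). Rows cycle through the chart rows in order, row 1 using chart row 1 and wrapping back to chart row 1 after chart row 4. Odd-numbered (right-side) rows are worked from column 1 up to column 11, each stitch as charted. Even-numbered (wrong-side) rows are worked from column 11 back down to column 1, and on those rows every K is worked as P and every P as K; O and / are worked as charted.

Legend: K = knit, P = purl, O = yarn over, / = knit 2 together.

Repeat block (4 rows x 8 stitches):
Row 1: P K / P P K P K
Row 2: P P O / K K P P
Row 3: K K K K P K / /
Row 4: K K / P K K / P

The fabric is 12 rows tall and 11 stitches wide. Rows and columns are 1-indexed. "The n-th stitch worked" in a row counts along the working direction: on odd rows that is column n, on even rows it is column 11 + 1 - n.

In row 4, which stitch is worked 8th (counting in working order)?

Row 4 uses chart row ((4-1) mod 4)+1 = 4. Row 4 is even, so WS.
Chart row 4 tiled across columns 1-11: K K / P K K / P K K /
WS row: flip the tiled sequence (start at column 11) and apply K<->P; O and / stay.
Row 4 as worked: / P P K / P P K / P P
Counting 8 along the worked row gives K.

== STITCH ==
K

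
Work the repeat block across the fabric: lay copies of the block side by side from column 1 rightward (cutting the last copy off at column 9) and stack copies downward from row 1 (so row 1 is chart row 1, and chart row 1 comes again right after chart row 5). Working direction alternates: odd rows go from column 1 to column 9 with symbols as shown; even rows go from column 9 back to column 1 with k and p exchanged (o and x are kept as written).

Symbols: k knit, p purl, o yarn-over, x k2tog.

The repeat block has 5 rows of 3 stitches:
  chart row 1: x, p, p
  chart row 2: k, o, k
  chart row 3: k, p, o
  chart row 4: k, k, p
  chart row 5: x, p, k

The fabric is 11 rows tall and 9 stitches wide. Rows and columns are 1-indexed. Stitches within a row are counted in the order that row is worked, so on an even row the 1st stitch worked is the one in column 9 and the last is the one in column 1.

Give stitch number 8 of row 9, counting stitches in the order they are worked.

== STITCH ==
k

Derivation:
Row 9 uses chart row ((9-1) mod 5)+1 = 4. Row 9 is odd, so RS.
Chart row 4 tiled across columns 1-9: k k p k k p k k p
RS row: no reversal, no swap; stitch n worked = column n.
The 8th stitch worked is k.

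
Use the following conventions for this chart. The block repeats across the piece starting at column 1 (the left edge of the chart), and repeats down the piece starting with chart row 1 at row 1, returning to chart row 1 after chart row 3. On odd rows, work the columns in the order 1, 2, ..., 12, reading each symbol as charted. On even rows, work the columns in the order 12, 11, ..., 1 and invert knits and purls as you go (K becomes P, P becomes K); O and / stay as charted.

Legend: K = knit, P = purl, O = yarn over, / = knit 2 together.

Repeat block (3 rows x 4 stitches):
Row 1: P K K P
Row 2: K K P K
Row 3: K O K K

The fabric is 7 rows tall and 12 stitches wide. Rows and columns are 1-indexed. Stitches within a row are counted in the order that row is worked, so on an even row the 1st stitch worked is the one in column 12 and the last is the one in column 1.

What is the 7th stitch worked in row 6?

Result:
O

Derivation:
Row 6 uses chart row ((6-1) mod 3)+1 = 3. Row 6 is even, so WS.
Chart row 3 tiled across columns 1-12: K O K K K O K K K O K K
WS: work from column 12 back to column 1 (reverse the tiled row), swapping K<->P (O and / unchanged).
Row 6 as worked: P P O P P P O P P P O P
Counting 7 along the worked row gives O.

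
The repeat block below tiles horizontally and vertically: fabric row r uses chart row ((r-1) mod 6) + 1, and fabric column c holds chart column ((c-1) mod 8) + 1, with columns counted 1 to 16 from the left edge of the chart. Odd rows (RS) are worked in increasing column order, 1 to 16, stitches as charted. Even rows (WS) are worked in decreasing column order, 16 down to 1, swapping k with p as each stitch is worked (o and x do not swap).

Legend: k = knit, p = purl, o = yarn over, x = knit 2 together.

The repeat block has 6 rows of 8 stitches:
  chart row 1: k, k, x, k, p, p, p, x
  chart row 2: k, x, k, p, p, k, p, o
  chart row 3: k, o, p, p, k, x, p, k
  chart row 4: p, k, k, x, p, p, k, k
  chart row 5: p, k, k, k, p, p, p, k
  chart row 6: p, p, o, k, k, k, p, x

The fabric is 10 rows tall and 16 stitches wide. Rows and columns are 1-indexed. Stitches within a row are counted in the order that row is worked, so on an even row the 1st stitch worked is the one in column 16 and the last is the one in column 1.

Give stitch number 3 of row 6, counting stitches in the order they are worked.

For row 6: chart row = ((6-1) mod 6) + 1 = 6; this is a WS (even) row.
Chart row 6 tiled across columns 1-16: p p o k k k p x p p o k k k p x
WS: work from column 16 back to column 1 (reverse the tiled row), swapping k<->p (o and x unchanged).
Row 6 as worked: x k p p p o k k x k p p p o k k
Stitch 3 in working order -> p

Result:
p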